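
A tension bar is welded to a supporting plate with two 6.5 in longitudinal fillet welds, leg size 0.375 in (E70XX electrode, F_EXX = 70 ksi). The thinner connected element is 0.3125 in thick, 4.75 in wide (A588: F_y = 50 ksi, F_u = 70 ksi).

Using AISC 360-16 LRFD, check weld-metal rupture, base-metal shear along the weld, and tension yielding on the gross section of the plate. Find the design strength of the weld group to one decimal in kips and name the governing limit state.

Weld metal: throat = 0.707×0.375 = 0.26513 in, L = 2×6.5 = 13 in. φR_n = 0.75 × 0.6 × 70 × 0.26513 × 13 = 108.6 kips.
Base metal shear (0.3125 in plate): yield φR_n = 1.0×0.6×50×0.3125×13 = 121.9 kips; rupture φR_n = 0.75×0.6×70×0.3125×13 = 128.0 kips; take 121.9 kips (yield).
Tension yield (gross): A_g = 4.75×0.3125 = 1.4844 in². φR_n = 0.90 × 50 × 1.4844 = 66.8 kips.
Governing: min(108.6, 121.9, 66.8) = 66.8 kips → gross-section yield.

66.8 kips (gross-section yield governs)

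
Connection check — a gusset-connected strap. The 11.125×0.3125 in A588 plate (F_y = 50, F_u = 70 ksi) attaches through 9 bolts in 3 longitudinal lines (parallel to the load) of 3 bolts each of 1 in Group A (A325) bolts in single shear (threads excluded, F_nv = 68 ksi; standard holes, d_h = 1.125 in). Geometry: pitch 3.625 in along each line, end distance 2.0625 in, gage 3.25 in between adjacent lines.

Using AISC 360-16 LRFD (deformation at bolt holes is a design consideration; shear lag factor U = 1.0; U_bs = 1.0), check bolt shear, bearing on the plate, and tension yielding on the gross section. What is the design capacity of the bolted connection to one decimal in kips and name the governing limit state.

156.4 kips (gross-section yield governs)

Bolt shear: A_b = π(1)²/4 = 0.7854 in². φR_n = 0.75 × 68 × 0.7854 × 9 × 1 = 360.5 kips.
Bearing (0.3125 in plate, F_u = 70 ksi): end bolts L_c = 2.0625 − 1.125/2 = 1.5, R_n = min(1.2×1.5×0.3125×70, 2.4×1×0.3125×70) = 39.375 kips/bolt; interior L_c = 3.625 − 1.125 = 2.5, R_n = 52.5 kips/bolt. φR_n = 0.75 × (3×39.375 + 6×52.5) = 324.8 kips.
Tension yield (gross): A_g = 11.125×0.3125 = 3.4766 in². φR_n = 0.90 × 50 × 3.4766 = 156.4 kips.
Governing: min(360.5, 324.8, 156.4) = 156.4 kips → gross-section yield.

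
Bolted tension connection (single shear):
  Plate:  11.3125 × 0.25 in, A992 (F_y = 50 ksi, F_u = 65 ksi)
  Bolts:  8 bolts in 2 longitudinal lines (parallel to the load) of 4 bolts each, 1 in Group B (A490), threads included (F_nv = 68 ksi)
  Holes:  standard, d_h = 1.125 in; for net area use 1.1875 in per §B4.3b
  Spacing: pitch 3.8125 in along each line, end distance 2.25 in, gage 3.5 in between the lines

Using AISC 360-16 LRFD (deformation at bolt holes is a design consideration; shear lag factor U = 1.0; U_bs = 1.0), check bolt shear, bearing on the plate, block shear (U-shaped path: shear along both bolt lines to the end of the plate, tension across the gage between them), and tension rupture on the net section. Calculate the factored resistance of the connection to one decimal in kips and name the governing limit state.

108.9 kips (net-section rupture governs)

Bolt shear: A_b = π(1)²/4 = 0.7854 in². φR_n = 0.75 × 68 × 0.7854 × 8 × 1 = 320.4 kips.
Bearing (0.25 in plate, F_u = 65 ksi): end bolts L_c = 2.25 − 1.125/2 = 1.6875, R_n = min(1.2×1.6875×0.25×65, 2.4×1×0.25×65) = 32.906 kips/bolt; interior L_c = 3.8125 − 1.125 = 2.6875, R_n = 39 kips/bolt. φR_n = 0.75 × (2×32.906 + 6×39) = 224.9 kips.
Block shear: shear path 2×[2.25+3×3.8125] = 2×13.6875 in, A_gv = 6.8438, A_nv = 2×(13.6875 − 3.5×1.1875)×0.25 = 4.7656 in²; tension across gage: (3.5 − 1×1.1875)×0.25 = 0.57813 in². R_n = min(0.6×65×4.7656, 0.6×50×6.8438) + 1.0×65×0.57813 = min(185.86, 205.31) + 37.578 = 223.44 kips. φR_n = 0.75 × 223.44 = 167.6 kips.
Tension rupture (net): A_n = (11.3125 − 2×1.1875)×0.25 = 2.2344 in² (U = 1.0, A_e = A_n). φR_n = 0.75 × 65 × 2.2344 = 108.9 kips.
Governing: min(320.4, 224.9, 167.6, 108.9) = 108.9 kips → net-section rupture.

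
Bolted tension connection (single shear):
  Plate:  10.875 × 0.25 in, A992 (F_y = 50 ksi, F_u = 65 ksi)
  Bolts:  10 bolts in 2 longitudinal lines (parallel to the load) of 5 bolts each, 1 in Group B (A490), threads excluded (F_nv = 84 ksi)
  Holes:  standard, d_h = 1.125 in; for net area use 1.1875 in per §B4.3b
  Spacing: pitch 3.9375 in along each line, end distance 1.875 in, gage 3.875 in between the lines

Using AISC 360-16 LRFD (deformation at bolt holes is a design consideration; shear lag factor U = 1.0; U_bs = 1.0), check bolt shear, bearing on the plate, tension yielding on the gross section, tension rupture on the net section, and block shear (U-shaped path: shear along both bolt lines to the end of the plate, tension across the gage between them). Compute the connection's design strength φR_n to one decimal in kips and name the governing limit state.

103.6 kips (net-section rupture governs)

Bolt shear: A_b = π(1)²/4 = 0.7854 in². φR_n = 0.75 × 84 × 0.7854 × 10 × 1 = 494.8 kips.
Bearing (0.25 in plate, F_u = 65 ksi): end bolts L_c = 1.875 − 1.125/2 = 1.3125, R_n = min(1.2×1.3125×0.25×65, 2.4×1×0.25×65) = 25.594 kips/bolt; interior L_c = 3.9375 − 1.125 = 2.8125, R_n = 39 kips/bolt. φR_n = 0.75 × (2×25.594 + 8×39) = 272.4 kips.
Tension yield (gross): A_g = 10.875×0.25 = 2.7188 in². φR_n = 0.90 × 50 × 2.7188 = 122.3 kips.
Tension rupture (net): A_n = (10.875 − 2×1.1875)×0.25 = 2.125 in² (U = 1.0, A_e = A_n). φR_n = 0.75 × 65 × 2.125 = 103.6 kips.
Block shear: shear path 2×[1.875+4×3.9375] = 2×17.625 in, A_gv = 8.8125, A_nv = 2×(17.625 − 4.5×1.1875)×0.25 = 6.1406 in²; tension across gage: (3.875 − 1×1.1875)×0.25 = 0.67188 in². R_n = min(0.6×65×6.1406, 0.6×50×8.8125) + 1.0×65×0.67188 = min(239.48, 264.38) + 43.672 = 283.15 kips. φR_n = 0.75 × 283.15 = 212.4 kips.
Governing: min(494.8, 272.4, 122.3, 103.6, 212.4) = 103.6 kips → net-section rupture.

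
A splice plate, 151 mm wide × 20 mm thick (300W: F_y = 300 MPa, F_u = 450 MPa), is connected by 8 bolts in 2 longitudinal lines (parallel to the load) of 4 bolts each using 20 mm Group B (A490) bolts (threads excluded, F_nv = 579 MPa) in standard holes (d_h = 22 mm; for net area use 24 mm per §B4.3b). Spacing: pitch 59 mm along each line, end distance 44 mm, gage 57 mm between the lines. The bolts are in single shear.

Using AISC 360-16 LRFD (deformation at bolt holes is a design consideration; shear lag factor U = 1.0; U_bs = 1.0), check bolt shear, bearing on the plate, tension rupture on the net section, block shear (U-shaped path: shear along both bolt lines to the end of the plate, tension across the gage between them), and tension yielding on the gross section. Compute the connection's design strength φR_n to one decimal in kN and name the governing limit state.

695.3 kN (net-section rupture governs)

Bolt shear: A_b = π(20)²/4 = 314.16 mm². φR_n = 0.75 × 579 × 314.16 × 8 × 1 = 1091.4 kN.
Bearing (20 mm plate, F_u = 450 MPa): end bolts L_c = 44 − 22/2 = 33, R_n = min(1.2×33×20×450, 2.4×20×20×450) = 356.4 kN/bolt; interior L_c = 59 − 22 = 37, R_n = 399.6 kN/bolt. φR_n = 0.75 × (2×356.4 + 6×399.6) = 2332.8 kN.
Tension rupture (net): A_n = (151 − 2×24)×20 = 2060 mm² (U = 1.0, A_e = A_n). φR_n = 0.75 × 450 × 2060 = 695.3 kN.
Block shear: shear path 2×[44+3×59] = 2×221 mm, A_gv = 8840, A_nv = 2×(221 − 3.5×24)×20 = 5480 mm²; tension across gage: (57 − 1×24)×20 = 660 mm². R_n = min(0.6×450×5480, 0.6×300×8840) + 1.0×450×660 = min(1479.6, 1591.2) + 297 = 1776.6 kN. φR_n = 0.75 × 1776.6 = 1332.5 kN.
Tension yield (gross): A_g = 151×20 = 3020 mm². φR_n = 0.90 × 300 × 3020 = 815.4 kN.
Governing: min(1091.4, 2332.8, 695.3, 1332.5, 815.4) = 695.3 kN → net-section rupture.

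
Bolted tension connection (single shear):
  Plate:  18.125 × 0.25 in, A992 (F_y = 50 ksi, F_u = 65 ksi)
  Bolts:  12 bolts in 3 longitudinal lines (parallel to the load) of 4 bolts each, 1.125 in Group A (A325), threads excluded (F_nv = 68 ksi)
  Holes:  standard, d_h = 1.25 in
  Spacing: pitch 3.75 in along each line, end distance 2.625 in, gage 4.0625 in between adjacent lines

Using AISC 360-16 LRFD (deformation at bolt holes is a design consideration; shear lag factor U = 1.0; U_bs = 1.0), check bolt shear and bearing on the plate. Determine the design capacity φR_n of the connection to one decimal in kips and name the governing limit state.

Bolt shear: A_b = π(1.125)²/4 = 0.99402 in². φR_n = 0.75 × 68 × 0.99402 × 12 × 1 = 608.3 kips.
Bearing (0.25 in plate, F_u = 65 ksi): end bolts L_c = 2.625 − 1.25/2 = 2, R_n = min(1.2×2×0.25×65, 2.4×1.125×0.25×65) = 39 kips/bolt; interior L_c = 3.75 − 1.25 = 2.5, R_n = 43.875 kips/bolt. φR_n = 0.75 × (3×39 + 9×43.875) = 383.9 kips.
Governing: min(608.3, 383.9) = 383.9 kips → bearing.

383.9 kips (bearing governs)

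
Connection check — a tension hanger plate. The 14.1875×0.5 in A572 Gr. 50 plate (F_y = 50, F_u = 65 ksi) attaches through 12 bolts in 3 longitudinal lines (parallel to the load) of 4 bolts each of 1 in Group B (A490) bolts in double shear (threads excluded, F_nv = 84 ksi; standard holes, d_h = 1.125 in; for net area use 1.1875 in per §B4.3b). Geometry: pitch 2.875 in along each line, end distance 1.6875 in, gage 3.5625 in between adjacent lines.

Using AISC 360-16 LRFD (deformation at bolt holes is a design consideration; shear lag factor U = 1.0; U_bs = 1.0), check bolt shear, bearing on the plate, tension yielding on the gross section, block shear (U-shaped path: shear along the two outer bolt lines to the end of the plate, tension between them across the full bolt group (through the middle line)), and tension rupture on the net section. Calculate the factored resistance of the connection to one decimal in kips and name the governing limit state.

Bolt shear: A_b = π(1)²/4 = 0.7854 in². φR_n = 0.75 × 84 × 0.7854 × 12 × 2 = 1187.5 kips.
Bearing (0.5 in plate, F_u = 65 ksi): end bolts L_c = 1.6875 − 1.125/2 = 1.125, R_n = min(1.2×1.125×0.5×65, 2.4×1×0.5×65) = 43.875 kips/bolt; interior L_c = 2.875 − 1.125 = 1.75, R_n = 68.25 kips/bolt. φR_n = 0.75 × (3×43.875 + 9×68.25) = 559.4 kips.
Tension yield (gross): A_g = 14.1875×0.5 = 7.0938 in². φR_n = 0.90 × 50 × 7.0938 = 319.2 kips.
Block shear: shear path 2×[1.6875+3×2.875] = 2×10.3125 in, A_gv = 10.313, A_nv = 2×(10.3125 − 3.5×1.1875)×0.5 = 6.1563 in²; tension across gage: (7.125 − 2×1.1875)×0.5 = 2.375 in². R_n = min(0.6×65×6.1563, 0.6×50×10.313) + 1.0×65×2.375 = min(240.1, 309.39) + 154.38 = 394.48 kips. φR_n = 0.75 × 394.48 = 295.9 kips.
Tension rupture (net): A_n = (14.1875 − 3×1.1875)×0.5 = 5.3125 in² (U = 1.0, A_e = A_n). φR_n = 0.75 × 65 × 5.3125 = 259.0 kips.
Governing: min(1187.5, 559.4, 319.2, 295.9, 259.0) = 259.0 kips → net-section rupture.

259.0 kips (net-section rupture governs)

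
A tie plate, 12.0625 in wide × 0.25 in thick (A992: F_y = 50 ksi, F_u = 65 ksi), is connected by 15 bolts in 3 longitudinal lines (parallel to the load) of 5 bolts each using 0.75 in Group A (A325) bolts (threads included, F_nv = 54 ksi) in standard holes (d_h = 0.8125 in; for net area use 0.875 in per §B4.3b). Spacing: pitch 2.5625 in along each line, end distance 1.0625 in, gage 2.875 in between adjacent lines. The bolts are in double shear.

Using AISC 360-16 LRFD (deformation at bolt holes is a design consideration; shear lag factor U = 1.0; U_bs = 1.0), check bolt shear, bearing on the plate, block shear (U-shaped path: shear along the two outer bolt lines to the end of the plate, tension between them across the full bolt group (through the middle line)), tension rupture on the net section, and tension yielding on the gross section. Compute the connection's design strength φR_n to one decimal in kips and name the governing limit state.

115.0 kips (net-section rupture governs)

Bolt shear: A_b = π(0.75)²/4 = 0.44179 in². φR_n = 0.75 × 54 × 0.44179 × 15 × 2 = 536.8 kips.
Bearing (0.25 in plate, F_u = 65 ksi): end bolts L_c = 1.0625 − 0.8125/2 = 0.65625, R_n = min(1.2×0.65625×0.25×65, 2.4×0.75×0.25×65) = 12.797 kips/bolt; interior L_c = 2.5625 − 0.8125 = 1.75, R_n = 29.25 kips/bolt. φR_n = 0.75 × (3×12.797 + 12×29.25) = 292.0 kips.
Block shear: shear path 2×[1.0625+4×2.5625] = 2×11.3125 in, A_gv = 5.6563, A_nv = 2×(11.3125 − 4.5×0.875)×0.25 = 3.6875 in²; tension across gage: (5.75 − 2×0.875)×0.25 = 1 in². R_n = min(0.6×65×3.6875, 0.6×50×5.6563) + 1.0×65×1 = min(143.81, 169.69) + 65 = 208.81 kips. φR_n = 0.75 × 208.81 = 156.6 kips.
Tension rupture (net): A_n = (12.0625 − 3×0.875)×0.25 = 2.3594 in² (U = 1.0, A_e = A_n). φR_n = 0.75 × 65 × 2.3594 = 115.0 kips.
Tension yield (gross): A_g = 12.0625×0.25 = 3.0156 in². φR_n = 0.90 × 50 × 3.0156 = 135.7 kips.
Governing: min(536.8, 292.0, 156.6, 115.0, 135.7) = 115.0 kips → net-section rupture.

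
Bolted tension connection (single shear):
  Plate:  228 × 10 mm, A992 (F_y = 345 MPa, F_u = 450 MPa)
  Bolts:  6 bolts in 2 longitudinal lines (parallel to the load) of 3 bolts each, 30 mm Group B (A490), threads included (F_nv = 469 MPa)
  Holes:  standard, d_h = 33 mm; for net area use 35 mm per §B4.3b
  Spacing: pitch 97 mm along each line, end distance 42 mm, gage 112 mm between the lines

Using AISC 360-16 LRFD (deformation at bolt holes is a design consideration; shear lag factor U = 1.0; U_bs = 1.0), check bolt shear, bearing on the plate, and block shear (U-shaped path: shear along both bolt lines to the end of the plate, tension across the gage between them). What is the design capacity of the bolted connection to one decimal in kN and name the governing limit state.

Bolt shear: A_b = π(30)²/4 = 706.86 mm². φR_n = 0.75 × 469 × 706.86 × 6 × 1 = 1491.8 kN.
Bearing (10 mm plate, F_u = 450 MPa): end bolts L_c = 42 − 33/2 = 25.5, R_n = min(1.2×25.5×10×450, 2.4×30×10×450) = 137.7 kN/bolt; interior L_c = 97 − 33 = 64, R_n = 324 kN/bolt. φR_n = 0.75 × (2×137.7 + 4×324) = 1178.6 kN.
Block shear: shear path 2×[42+2×97] = 2×236 mm, A_gv = 4720, A_nv = 2×(236 − 2.5×35)×10 = 2970 mm²; tension across gage: (112 − 1×35)×10 = 770 mm². R_n = min(0.6×450×2970, 0.6×345×4720) + 1.0×450×770 = min(801.9, 977.04) + 346.5 = 1148.4 kN. φR_n = 0.75 × 1148.4 = 861.3 kN.
Governing: min(1491.8, 1178.6, 861.3) = 861.3 kN → block shear.

861.3 kN (block shear governs)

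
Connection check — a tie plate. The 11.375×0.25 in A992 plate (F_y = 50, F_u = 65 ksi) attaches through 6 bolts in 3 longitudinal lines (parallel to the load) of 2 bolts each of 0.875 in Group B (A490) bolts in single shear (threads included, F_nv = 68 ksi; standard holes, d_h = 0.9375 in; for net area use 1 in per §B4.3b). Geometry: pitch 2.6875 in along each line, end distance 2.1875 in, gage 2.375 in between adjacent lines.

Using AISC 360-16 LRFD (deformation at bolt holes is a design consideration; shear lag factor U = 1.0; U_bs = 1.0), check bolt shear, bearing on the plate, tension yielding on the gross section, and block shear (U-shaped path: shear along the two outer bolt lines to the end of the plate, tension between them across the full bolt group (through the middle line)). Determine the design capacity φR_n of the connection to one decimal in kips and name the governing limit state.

82.9 kips (block shear governs)

Bolt shear: A_b = π(0.875)²/4 = 0.60132 in². φR_n = 0.75 × 68 × 0.60132 × 6 × 1 = 184.0 kips.
Bearing (0.25 in plate, F_u = 65 ksi): end bolts L_c = 2.1875 − 0.9375/2 = 1.71875, R_n = min(1.2×1.71875×0.25×65, 2.4×0.875×0.25×65) = 33.516 kips/bolt; interior L_c = 2.6875 − 0.9375 = 1.75, R_n = 34.125 kips/bolt. φR_n = 0.75 × (3×33.516 + 3×34.125) = 152.2 kips.
Tension yield (gross): A_g = 11.375×0.25 = 2.8438 in². φR_n = 0.90 × 50 × 2.8438 = 128.0 kips.
Block shear: shear path 2×[2.1875+1×2.6875] = 2×4.875 in, A_gv = 2.4375, A_nv = 2×(4.875 − 1.5×1)×0.25 = 1.6875 in²; tension across gage: (4.75 − 2×1)×0.25 = 0.6875 in². R_n = min(0.6×65×1.6875, 0.6×50×2.4375) + 1.0×65×0.6875 = min(65.813, 73.125) + 44.688 = 110.5 kips. φR_n = 0.75 × 110.5 = 82.9 kips.
Governing: min(184.0, 152.2, 128.0, 82.9) = 82.9 kips → block shear.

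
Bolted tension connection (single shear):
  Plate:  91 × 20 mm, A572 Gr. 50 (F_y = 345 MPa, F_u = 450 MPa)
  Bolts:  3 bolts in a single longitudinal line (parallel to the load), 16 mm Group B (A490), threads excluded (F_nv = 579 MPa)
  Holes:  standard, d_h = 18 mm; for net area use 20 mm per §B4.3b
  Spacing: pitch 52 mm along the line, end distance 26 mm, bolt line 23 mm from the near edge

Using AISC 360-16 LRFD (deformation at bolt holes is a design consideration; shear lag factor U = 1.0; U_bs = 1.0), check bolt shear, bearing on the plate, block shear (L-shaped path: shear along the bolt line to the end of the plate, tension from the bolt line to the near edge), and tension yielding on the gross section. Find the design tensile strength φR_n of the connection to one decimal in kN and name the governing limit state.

Bolt shear: A_b = π(16)²/4 = 201.06 mm². φR_n = 0.75 × 579 × 201.06 × 3 × 1 = 261.9 kN.
Bearing (20 mm plate, F_u = 450 MPa): end bolts L_c = 26 − 18/2 = 17, R_n = min(1.2×17×20×450, 2.4×16×20×450) = 183.6 kN/bolt; interior L_c = 52 − 18 = 34, R_n = 345.6 kN/bolt. φR_n = 0.75 × (1×183.6 + 2×345.6) = 656.1 kN.
Block shear: shear path 1×[26+2×52] = 1×130 mm, A_gv = 2600, A_nv = 1×(130 − 2.5×20)×20 = 1600 mm²; tension to near edge: (23 − 0.5×20)×20 = 260 mm². R_n = min(0.6×450×1600, 0.6×345×2600) + 1.0×450×260 = min(432, 538.2) + 117 = 549 kN. φR_n = 0.75 × 549 = 411.8 kN.
Tension yield (gross): A_g = 91×20 = 1820 mm². φR_n = 0.90 × 345 × 1820 = 565.1 kN.
Governing: min(261.9, 656.1, 411.8, 565.1) = 261.9 kN → bolt shear.

261.9 kN (bolt shear governs)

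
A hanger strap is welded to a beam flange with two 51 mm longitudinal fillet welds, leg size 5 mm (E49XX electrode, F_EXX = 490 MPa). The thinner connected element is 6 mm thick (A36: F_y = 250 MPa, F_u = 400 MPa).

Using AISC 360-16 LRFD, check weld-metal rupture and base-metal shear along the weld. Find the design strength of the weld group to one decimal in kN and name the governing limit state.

Weld metal: throat = 0.707×5 = 3.535 mm, L = 2×51 = 102 mm. φR_n = 0.75 × 0.6 × 490 × 3.535 × 102 = 79.5 kN.
Base metal shear (6 mm plate): yield φR_n = 1.0×0.6×250×6×102 = 91.8 kN; rupture φR_n = 0.75×0.6×400×6×102 = 110.2 kN; take 91.8 kN (yield).
Governing: min(79.5, 91.8) = 79.5 kN → weld metal.

79.5 kN (weld metal governs)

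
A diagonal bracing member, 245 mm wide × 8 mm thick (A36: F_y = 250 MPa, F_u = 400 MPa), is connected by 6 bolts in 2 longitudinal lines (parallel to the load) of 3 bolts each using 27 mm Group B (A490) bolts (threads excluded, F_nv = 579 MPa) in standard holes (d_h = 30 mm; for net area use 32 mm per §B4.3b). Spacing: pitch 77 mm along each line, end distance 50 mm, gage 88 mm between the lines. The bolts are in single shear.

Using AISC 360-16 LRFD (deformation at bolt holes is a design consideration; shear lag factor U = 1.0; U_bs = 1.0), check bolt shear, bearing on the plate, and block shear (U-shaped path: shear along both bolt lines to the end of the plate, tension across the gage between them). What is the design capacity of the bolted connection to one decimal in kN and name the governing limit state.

491.5 kN (block shear governs)

Bolt shear: A_b = π(27)²/4 = 572.56 mm². φR_n = 0.75 × 579 × 572.56 × 6 × 1 = 1491.8 kN.
Bearing (8 mm plate, F_u = 400 MPa): end bolts L_c = 50 − 30/2 = 35, R_n = min(1.2×35×8×400, 2.4×27×8×400) = 134.4 kN/bolt; interior L_c = 77 − 30 = 47, R_n = 180.48 kN/bolt. φR_n = 0.75 × (2×134.4 + 4×180.48) = 743.0 kN.
Block shear: shear path 2×[50+2×77] = 2×204 mm, A_gv = 3264, A_nv = 2×(204 − 2.5×32)×8 = 1984 mm²; tension across gage: (88 − 1×32)×8 = 448 mm². R_n = min(0.6×400×1984, 0.6×250×3264) + 1.0×400×448 = min(476.16, 489.6) + 179.2 = 655.36 kN. φR_n = 0.75 × 655.36 = 491.5 kN.
Governing: min(1491.8, 743.0, 491.5) = 491.5 kN → block shear.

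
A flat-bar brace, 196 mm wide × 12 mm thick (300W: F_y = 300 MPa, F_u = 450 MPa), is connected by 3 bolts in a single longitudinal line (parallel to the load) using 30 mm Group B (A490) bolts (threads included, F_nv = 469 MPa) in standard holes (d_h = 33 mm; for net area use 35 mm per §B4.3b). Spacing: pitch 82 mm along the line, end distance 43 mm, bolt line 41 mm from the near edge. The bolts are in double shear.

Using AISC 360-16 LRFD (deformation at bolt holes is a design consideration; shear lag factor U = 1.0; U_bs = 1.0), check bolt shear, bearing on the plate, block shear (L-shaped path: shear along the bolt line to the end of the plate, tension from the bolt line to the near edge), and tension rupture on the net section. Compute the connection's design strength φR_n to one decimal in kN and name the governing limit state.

385.6 kN (block shear governs)

Bolt shear: A_b = π(30)²/4 = 706.86 mm². φR_n = 0.75 × 469 × 706.86 × 3 × 2 = 1491.8 kN.
Bearing (12 mm plate, F_u = 450 MPa): end bolts L_c = 43 − 33/2 = 26.5, R_n = min(1.2×26.5×12×450, 2.4×30×12×450) = 171.72 kN/bolt; interior L_c = 82 − 33 = 49, R_n = 317.52 kN/bolt. φR_n = 0.75 × (1×171.72 + 2×317.52) = 605.1 kN.
Block shear: shear path 1×[43+2×82] = 1×207 mm, A_gv = 2484, A_nv = 1×(207 − 2.5×35)×12 = 1434 mm²; tension to near edge: (41 − 0.5×35)×12 = 282 mm². R_n = min(0.6×450×1434, 0.6×300×2484) + 1.0×450×282 = min(387.18, 447.12) + 126.9 = 514.08 kN. φR_n = 0.75 × 514.08 = 385.6 kN.
Tension rupture (net): A_n = (196 − 1×35)×12 = 1932 mm² (U = 1.0, A_e = A_n). φR_n = 0.75 × 450 × 1932 = 652.1 kN.
Governing: min(1491.8, 605.1, 385.6, 652.1) = 385.6 kN → block shear.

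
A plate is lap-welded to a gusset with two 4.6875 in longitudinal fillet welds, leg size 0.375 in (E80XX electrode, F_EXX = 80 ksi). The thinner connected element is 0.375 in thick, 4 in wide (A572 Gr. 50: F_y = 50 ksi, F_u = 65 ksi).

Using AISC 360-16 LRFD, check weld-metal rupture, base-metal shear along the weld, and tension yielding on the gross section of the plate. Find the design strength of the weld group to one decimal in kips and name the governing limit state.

67.5 kips (gross-section yield governs)

Weld metal: throat = 0.707×0.375 = 0.26513 in, L = 2×4.6875 = 9.375 in. φR_n = 0.75 × 0.6 × 80 × 0.26513 × 9.375 = 89.5 kips.
Base metal shear (0.375 in plate): yield φR_n = 1.0×0.6×50×0.375×9.375 = 105.5 kips; rupture φR_n = 0.75×0.6×65×0.375×9.375 = 102.8 kips; take 102.8 kips (rupture).
Tension yield (gross): A_g = 4×0.375 = 1.5 in². φR_n = 0.90 × 50 × 1.5 = 67.5 kips.
Governing: min(89.5, 102.8, 67.5) = 67.5 kips → gross-section yield.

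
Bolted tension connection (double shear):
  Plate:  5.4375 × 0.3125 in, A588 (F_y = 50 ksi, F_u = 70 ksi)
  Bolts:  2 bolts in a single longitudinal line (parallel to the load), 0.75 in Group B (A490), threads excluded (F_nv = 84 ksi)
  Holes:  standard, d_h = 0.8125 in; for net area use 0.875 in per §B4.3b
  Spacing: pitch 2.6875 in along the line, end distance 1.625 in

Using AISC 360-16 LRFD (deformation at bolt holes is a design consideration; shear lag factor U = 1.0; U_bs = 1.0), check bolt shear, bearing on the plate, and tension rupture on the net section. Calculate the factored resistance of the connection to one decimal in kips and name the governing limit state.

53.5 kips (bearing governs)

Bolt shear: A_b = π(0.75)²/4 = 0.44179 in². φR_n = 0.75 × 84 × 0.44179 × 2 × 2 = 111.3 kips.
Bearing (0.3125 in plate, F_u = 70 ksi): end bolts L_c = 1.625 − 0.8125/2 = 1.21875, R_n = min(1.2×1.21875×0.3125×70, 2.4×0.75×0.3125×70) = 31.992 kips/bolt; interior L_c = 2.6875 − 0.8125 = 1.875, R_n = 39.375 kips/bolt. φR_n = 0.75 × (1×31.992 + 1×39.375) = 53.5 kips.
Tension rupture (net): A_n = (5.4375 − 1×0.875)×0.3125 = 1.4258 in² (U = 1.0, A_e = A_n). φR_n = 0.75 × 70 × 1.4258 = 74.9 kips.
Governing: min(111.3, 53.5, 74.9) = 53.5 kips → bearing.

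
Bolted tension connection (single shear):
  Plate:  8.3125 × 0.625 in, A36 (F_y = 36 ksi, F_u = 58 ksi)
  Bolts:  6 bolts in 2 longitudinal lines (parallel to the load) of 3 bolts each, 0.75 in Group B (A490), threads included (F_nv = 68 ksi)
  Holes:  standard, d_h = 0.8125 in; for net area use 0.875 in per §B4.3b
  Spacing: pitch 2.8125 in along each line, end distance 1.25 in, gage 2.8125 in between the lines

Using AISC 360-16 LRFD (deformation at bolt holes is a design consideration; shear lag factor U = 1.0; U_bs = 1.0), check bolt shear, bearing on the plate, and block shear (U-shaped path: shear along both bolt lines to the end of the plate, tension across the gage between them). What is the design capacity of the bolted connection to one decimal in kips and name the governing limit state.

Bolt shear: A_b = π(0.75)²/4 = 0.44179 in². φR_n = 0.75 × 68 × 0.44179 × 6 × 1 = 135.2 kips.
Bearing (0.625 in plate, F_u = 58 ksi): end bolts L_c = 1.25 − 0.8125/2 = 0.84375, R_n = min(1.2×0.84375×0.625×58, 2.4×0.75×0.625×58) = 36.703 kips/bolt; interior L_c = 2.8125 − 0.8125 = 2, R_n = 65.25 kips/bolt. φR_n = 0.75 × (2×36.703 + 4×65.25) = 250.8 kips.
Block shear: shear path 2×[1.25+2×2.8125] = 2×6.875 in, A_gv = 8.5938, A_nv = 2×(6.875 − 2.5×0.875)×0.625 = 5.8594 in²; tension across gage: (2.8125 − 1×0.875)×0.625 = 1.2109 in². R_n = min(0.6×58×5.8594, 0.6×36×8.5938) + 1.0×58×1.2109 = min(203.91, 185.63) + 70.232 = 255.86 kips. φR_n = 0.75 × 255.86 = 191.9 kips.
Governing: min(135.2, 250.8, 191.9) = 135.2 kips → bolt shear.

135.2 kips (bolt shear governs)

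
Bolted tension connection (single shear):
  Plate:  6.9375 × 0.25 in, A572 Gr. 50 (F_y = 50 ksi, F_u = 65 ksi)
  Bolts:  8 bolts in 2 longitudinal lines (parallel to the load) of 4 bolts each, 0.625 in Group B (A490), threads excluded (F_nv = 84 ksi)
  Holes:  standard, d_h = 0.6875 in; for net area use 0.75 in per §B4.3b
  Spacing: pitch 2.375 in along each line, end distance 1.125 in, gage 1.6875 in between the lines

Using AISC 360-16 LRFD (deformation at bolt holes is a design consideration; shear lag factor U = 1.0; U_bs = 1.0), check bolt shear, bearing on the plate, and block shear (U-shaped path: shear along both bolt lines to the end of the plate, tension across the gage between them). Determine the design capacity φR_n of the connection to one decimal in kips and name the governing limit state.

93.7 kips (block shear governs)

Bolt shear: A_b = π(0.625)²/4 = 0.3068 in². φR_n = 0.75 × 84 × 0.3068 × 8 × 1 = 154.6 kips.
Bearing (0.25 in plate, F_u = 65 ksi): end bolts L_c = 1.125 − 0.6875/2 = 0.78125, R_n = min(1.2×0.78125×0.25×65, 2.4×0.625×0.25×65) = 15.234 kips/bolt; interior L_c = 2.375 − 0.6875 = 1.6875, R_n = 24.375 kips/bolt. φR_n = 0.75 × (2×15.234 + 6×24.375) = 132.5 kips.
Block shear: shear path 2×[1.125+3×2.375] = 2×8.25 in, A_gv = 4.125, A_nv = 2×(8.25 − 3.5×0.75)×0.25 = 2.8125 in²; tension across gage: (1.6875 − 1×0.75)×0.25 = 0.23438 in². R_n = min(0.6×65×2.8125, 0.6×50×4.125) + 1.0×65×0.23438 = min(109.69, 123.75) + 15.235 = 124.93 kips. φR_n = 0.75 × 124.93 = 93.7 kips.
Governing: min(154.6, 132.5, 93.7) = 93.7 kips → block shear.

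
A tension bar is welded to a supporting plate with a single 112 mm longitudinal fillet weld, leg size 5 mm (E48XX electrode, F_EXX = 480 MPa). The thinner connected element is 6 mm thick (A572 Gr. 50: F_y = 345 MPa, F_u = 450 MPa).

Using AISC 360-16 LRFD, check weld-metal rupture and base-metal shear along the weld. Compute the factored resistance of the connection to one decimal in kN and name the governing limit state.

85.5 kN (weld metal governs)

Weld metal: throat = 0.707×5 = 3.535 mm, L = 112 mm. φR_n = 0.75 × 0.6 × 480 × 3.535 × 112 = 85.5 kN.
Base metal shear (6 mm plate): yield φR_n = 1.0×0.6×345×6×112 = 139.1 kN; rupture φR_n = 0.75×0.6×450×6×112 = 136.1 kN; take 136.1 kN (rupture).
Governing: min(85.5, 136.1) = 85.5 kN → weld metal.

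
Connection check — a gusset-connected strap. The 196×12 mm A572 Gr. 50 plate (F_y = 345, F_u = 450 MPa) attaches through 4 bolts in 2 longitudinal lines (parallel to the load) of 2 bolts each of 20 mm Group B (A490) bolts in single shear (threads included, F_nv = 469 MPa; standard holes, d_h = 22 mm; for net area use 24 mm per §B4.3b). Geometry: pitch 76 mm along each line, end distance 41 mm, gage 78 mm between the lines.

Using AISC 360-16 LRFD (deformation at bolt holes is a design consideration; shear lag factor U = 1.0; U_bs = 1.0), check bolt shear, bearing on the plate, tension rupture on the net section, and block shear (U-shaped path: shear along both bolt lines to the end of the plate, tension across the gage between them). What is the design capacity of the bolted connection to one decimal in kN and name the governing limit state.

Bolt shear: A_b = π(20)²/4 = 314.16 mm². φR_n = 0.75 × 469 × 314.16 × 4 × 1 = 442.0 kN.
Bearing (12 mm plate, F_u = 450 MPa): end bolts L_c = 41 − 22/2 = 30, R_n = min(1.2×30×12×450, 2.4×20×12×450) = 194.4 kN/bolt; interior L_c = 76 − 22 = 54, R_n = 259.2 kN/bolt. φR_n = 0.75 × (2×194.4 + 2×259.2) = 680.4 kN.
Tension rupture (net): A_n = (196 − 2×24)×12 = 1776 mm² (U = 1.0, A_e = A_n). φR_n = 0.75 × 450 × 1776 = 599.4 kN.
Block shear: shear path 2×[41+1×76] = 2×117 mm, A_gv = 2808, A_nv = 2×(117 − 1.5×24)×12 = 1944 mm²; tension across gage: (78 − 1×24)×12 = 648 mm². R_n = min(0.6×450×1944, 0.6×345×2808) + 1.0×450×648 = min(524.88, 581.26) + 291.6 = 816.48 kN. φR_n = 0.75 × 816.48 = 612.4 kN.
Governing: min(442.0, 680.4, 599.4, 612.4) = 442.0 kN → bolt shear.

442.0 kN (bolt shear governs)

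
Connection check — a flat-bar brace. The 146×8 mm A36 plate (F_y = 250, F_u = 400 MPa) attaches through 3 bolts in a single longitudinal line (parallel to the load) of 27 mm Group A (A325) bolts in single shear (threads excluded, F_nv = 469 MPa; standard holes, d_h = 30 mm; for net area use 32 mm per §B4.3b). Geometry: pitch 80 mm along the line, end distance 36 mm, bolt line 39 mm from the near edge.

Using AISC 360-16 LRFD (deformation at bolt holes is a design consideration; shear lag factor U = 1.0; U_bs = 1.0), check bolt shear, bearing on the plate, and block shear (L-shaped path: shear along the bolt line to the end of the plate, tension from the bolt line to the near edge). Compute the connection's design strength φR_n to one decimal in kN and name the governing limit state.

222.2 kN (block shear governs)

Bolt shear: A_b = π(27)²/4 = 572.56 mm². φR_n = 0.75 × 469 × 572.56 × 3 × 1 = 604.2 kN.
Bearing (8 mm plate, F_u = 400 MPa): end bolts L_c = 36 − 30/2 = 21, R_n = min(1.2×21×8×400, 2.4×27×8×400) = 80.64 kN/bolt; interior L_c = 80 − 30 = 50, R_n = 192 kN/bolt. φR_n = 0.75 × (1×80.64 + 2×192) = 348.5 kN.
Block shear: shear path 1×[36+2×80] = 1×196 mm, A_gv = 1568, A_nv = 1×(196 − 2.5×32)×8 = 928 mm²; tension to near edge: (39 − 0.5×32)×8 = 184 mm². R_n = min(0.6×400×928, 0.6×250×1568) + 1.0×400×184 = min(222.72, 235.2) + 73.6 = 296.32 kN. φR_n = 0.75 × 296.32 = 222.2 kN.
Governing: min(604.2, 348.5, 222.2) = 222.2 kN → block shear.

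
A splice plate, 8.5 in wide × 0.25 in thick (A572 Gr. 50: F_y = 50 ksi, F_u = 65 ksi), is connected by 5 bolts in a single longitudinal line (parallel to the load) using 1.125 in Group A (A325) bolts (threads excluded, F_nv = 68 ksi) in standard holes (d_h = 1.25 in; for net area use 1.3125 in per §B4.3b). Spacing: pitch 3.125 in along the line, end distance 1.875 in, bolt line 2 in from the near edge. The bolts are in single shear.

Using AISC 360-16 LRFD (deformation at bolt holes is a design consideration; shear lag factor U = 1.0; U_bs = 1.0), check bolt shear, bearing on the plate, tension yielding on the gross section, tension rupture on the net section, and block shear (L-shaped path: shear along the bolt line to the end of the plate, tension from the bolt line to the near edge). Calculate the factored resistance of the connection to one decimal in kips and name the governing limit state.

78.3 kips (block shear governs)

Bolt shear: A_b = π(1.125)²/4 = 0.99402 in². φR_n = 0.75 × 68 × 0.99402 × 5 × 1 = 253.5 kips.
Bearing (0.25 in plate, F_u = 65 ksi): end bolts L_c = 1.875 − 1.25/2 = 1.25, R_n = min(1.2×1.25×0.25×65, 2.4×1.125×0.25×65) = 24.375 kips/bolt; interior L_c = 3.125 − 1.25 = 1.875, R_n = 36.563 kips/bolt. φR_n = 0.75 × (1×24.375 + 4×36.563) = 128.0 kips.
Tension yield (gross): A_g = 8.5×0.25 = 2.125 in². φR_n = 0.90 × 50 × 2.125 = 95.6 kips.
Tension rupture (net): A_n = (8.5 − 1×1.3125)×0.25 = 1.7969 in² (U = 1.0, A_e = A_n). φR_n = 0.75 × 65 × 1.7969 = 87.6 kips.
Block shear: shear path 1×[1.875+4×3.125] = 1×14.375 in, A_gv = 3.5938, A_nv = 1×(14.375 − 4.5×1.3125)×0.25 = 2.1172 in²; tension to near edge: (2 − 0.5×1.3125)×0.25 = 0.33594 in². R_n = min(0.6×65×2.1172, 0.6×50×3.5938) + 1.0×65×0.33594 = min(82.571, 107.81) + 21.836 = 104.41 kips. φR_n = 0.75 × 104.41 = 78.3 kips.
Governing: min(253.5, 128.0, 95.6, 87.6, 78.3) = 78.3 kips → block shear.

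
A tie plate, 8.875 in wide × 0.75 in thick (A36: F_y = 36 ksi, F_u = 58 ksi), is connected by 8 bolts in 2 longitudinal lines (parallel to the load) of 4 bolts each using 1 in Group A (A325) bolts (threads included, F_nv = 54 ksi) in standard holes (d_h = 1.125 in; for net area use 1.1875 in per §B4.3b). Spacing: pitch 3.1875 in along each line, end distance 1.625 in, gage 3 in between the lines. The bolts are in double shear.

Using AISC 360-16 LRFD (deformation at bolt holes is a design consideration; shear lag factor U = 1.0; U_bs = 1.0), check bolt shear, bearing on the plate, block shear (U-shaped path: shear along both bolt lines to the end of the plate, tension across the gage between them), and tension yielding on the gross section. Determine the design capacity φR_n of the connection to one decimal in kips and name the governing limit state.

Bolt shear: A_b = π(1)²/4 = 0.7854 in². φR_n = 0.75 × 54 × 0.7854 × 8 × 2 = 508.9 kips.
Bearing (0.75 in plate, F_u = 58 ksi): end bolts L_c = 1.625 − 1.125/2 = 1.0625, R_n = min(1.2×1.0625×0.75×58, 2.4×1×0.75×58) = 55.463 kips/bolt; interior L_c = 3.1875 − 1.125 = 2.0625, R_n = 104.4 kips/bolt. φR_n = 0.75 × (2×55.463 + 6×104.4) = 553.0 kips.
Block shear: shear path 2×[1.625+3×3.1875] = 2×11.1875 in, A_gv = 16.781, A_nv = 2×(11.1875 − 3.5×1.1875)×0.75 = 10.547 in²; tension across gage: (3 − 1×1.1875)×0.75 = 1.3594 in². R_n = min(0.6×58×10.547, 0.6×36×16.781) + 1.0×58×1.3594 = min(367.04, 362.47) + 78.845 = 441.32 kips. φR_n = 0.75 × 441.32 = 331.0 kips.
Tension yield (gross): A_g = 8.875×0.75 = 6.6563 in². φR_n = 0.90 × 36 × 6.6563 = 215.7 kips.
Governing: min(508.9, 553.0, 331.0, 215.7) = 215.7 kips → gross-section yield.

215.7 kips (gross-section yield governs)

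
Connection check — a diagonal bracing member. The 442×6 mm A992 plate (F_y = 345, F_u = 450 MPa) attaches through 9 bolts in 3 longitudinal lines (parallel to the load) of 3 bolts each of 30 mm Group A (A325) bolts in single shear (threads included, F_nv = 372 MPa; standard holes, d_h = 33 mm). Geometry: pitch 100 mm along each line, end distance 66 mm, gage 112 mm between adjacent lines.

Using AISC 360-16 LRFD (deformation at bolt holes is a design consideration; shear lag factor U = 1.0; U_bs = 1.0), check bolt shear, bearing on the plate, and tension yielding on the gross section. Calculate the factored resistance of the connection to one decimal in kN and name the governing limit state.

823.4 kN (gross-section yield governs)

Bolt shear: A_b = π(30)²/4 = 706.86 mm². φR_n = 0.75 × 372 × 706.86 × 9 × 1 = 1774.9 kN.
Bearing (6 mm plate, F_u = 450 MPa): end bolts L_c = 66 − 33/2 = 49.5, R_n = min(1.2×49.5×6×450, 2.4×30×6×450) = 160.38 kN/bolt; interior L_c = 100 − 33 = 67, R_n = 194.4 kN/bolt. φR_n = 0.75 × (3×160.38 + 6×194.4) = 1235.7 kN.
Tension yield (gross): A_g = 442×6 = 2652 mm². φR_n = 0.90 × 345 × 2652 = 823.4 kN.
Governing: min(1774.9, 1235.7, 823.4) = 823.4 kN → gross-section yield.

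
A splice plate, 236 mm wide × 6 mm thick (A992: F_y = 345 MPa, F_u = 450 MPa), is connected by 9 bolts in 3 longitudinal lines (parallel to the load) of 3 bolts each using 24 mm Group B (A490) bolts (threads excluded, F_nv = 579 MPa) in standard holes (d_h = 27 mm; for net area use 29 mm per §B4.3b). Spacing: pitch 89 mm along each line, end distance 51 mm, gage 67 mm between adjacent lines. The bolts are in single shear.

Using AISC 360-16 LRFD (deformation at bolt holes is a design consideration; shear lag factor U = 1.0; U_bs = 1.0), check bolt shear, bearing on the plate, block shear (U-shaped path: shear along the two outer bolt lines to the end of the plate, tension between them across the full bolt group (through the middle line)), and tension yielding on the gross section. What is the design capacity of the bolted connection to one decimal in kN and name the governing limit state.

439.7 kN (gross-section yield governs)

Bolt shear: A_b = π(24)²/4 = 452.39 mm². φR_n = 0.75 × 579 × 452.39 × 9 × 1 = 1768.1 kN.
Bearing (6 mm plate, F_u = 450 MPa): end bolts L_c = 51 − 27/2 = 37.5, R_n = min(1.2×37.5×6×450, 2.4×24×6×450) = 121.5 kN/bolt; interior L_c = 89 − 27 = 62, R_n = 155.52 kN/bolt. φR_n = 0.75 × (3×121.5 + 6×155.52) = 973.2 kN.
Block shear: shear path 2×[51+2×89] = 2×229 mm, A_gv = 2748, A_nv = 2×(229 − 2.5×29)×6 = 1878 mm²; tension across gage: (134 − 2×29)×6 = 456 mm². R_n = min(0.6×450×1878, 0.6×345×2748) + 1.0×450×456 = min(507.06, 568.84) + 205.2 = 712.26 kN. φR_n = 0.75 × 712.26 = 534.2 kN.
Tension yield (gross): A_g = 236×6 = 1416 mm². φR_n = 0.90 × 345 × 1416 = 439.7 kN.
Governing: min(1768.1, 973.2, 534.2, 439.7) = 439.7 kN → gross-section yield.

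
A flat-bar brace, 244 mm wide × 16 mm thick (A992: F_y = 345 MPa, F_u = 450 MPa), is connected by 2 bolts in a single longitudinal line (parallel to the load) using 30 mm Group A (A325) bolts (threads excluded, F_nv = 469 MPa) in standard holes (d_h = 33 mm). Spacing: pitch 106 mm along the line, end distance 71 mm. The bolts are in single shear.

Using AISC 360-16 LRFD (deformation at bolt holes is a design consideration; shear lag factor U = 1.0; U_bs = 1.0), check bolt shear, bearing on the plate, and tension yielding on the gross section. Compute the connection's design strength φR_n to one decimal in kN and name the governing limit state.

497.3 kN (bolt shear governs)

Bolt shear: A_b = π(30)²/4 = 706.86 mm². φR_n = 0.75 × 469 × 706.86 × 2 × 1 = 497.3 kN.
Bearing (16 mm plate, F_u = 450 MPa): end bolts L_c = 71 − 33/2 = 54.5, R_n = min(1.2×54.5×16×450, 2.4×30×16×450) = 470.88 kN/bolt; interior L_c = 106 − 33 = 73, R_n = 518.4 kN/bolt. φR_n = 0.75 × (1×470.88 + 1×518.4) = 742.0 kN.
Tension yield (gross): A_g = 244×16 = 3904 mm². φR_n = 0.90 × 345 × 3904 = 1212.2 kN.
Governing: min(497.3, 742.0, 1212.2) = 497.3 kN → bolt shear.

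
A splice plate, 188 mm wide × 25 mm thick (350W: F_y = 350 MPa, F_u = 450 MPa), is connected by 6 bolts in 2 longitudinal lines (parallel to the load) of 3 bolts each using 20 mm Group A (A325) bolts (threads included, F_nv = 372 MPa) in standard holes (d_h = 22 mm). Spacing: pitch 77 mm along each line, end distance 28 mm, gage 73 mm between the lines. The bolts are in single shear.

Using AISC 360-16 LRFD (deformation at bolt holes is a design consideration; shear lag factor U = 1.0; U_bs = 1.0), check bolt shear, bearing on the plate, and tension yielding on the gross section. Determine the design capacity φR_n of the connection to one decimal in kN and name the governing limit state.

Bolt shear: A_b = π(20)²/4 = 314.16 mm². φR_n = 0.75 × 372 × 314.16 × 6 × 1 = 525.9 kN.
Bearing (25 mm plate, F_u = 450 MPa): end bolts L_c = 28 − 22/2 = 17, R_n = min(1.2×17×25×450, 2.4×20×25×450) = 229.5 kN/bolt; interior L_c = 77 − 22 = 55, R_n = 540 kN/bolt. φR_n = 0.75 × (2×229.5 + 4×540) = 1964.3 kN.
Tension yield (gross): A_g = 188×25 = 4700 mm². φR_n = 0.90 × 350 × 4700 = 1480.5 kN.
Governing: min(525.9, 1964.3, 1480.5) = 525.9 kN → bolt shear.

525.9 kN (bolt shear governs)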